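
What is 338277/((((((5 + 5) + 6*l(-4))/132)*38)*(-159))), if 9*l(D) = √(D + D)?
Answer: -167447115/234631 + 22326282*I*√2/234631 ≈ -713.66 + 134.57*I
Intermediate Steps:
l(D) = √2*√D/9 (l(D) = √(D + D)/9 = √(2*D)/9 = (√2*√D)/9 = √2*√D/9)
338277/((((((5 + 5) + 6*l(-4))/132)*38)*(-159))) = 338277/((((((5 + 5) + 6*(√2*√(-4)/9))/132)*38)*(-159))) = 338277/(((((10 + 6*(√2*(2*I)/9))*(1/132))*38)*(-159))) = 338277/(((((10 + 6*(2*I*√2/9))*(1/132))*38)*(-159))) = 338277/(((((10 + 4*I*√2/3)*(1/132))*38)*(-159))) = 338277/((((5/66 + I*√2/99)*38)*(-159))) = 338277/(((95/33 + 38*I*√2/99)*(-159))) = 338277/(-5035/11 - 2014*I*√2/33)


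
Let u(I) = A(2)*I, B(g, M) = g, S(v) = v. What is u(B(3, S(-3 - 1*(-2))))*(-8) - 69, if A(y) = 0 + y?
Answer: -117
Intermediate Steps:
A(y) = y
u(I) = 2*I
u(B(3, S(-3 - 1*(-2))))*(-8) - 69 = (2*3)*(-8) - 69 = 6*(-8) - 69 = -48 - 69 = -117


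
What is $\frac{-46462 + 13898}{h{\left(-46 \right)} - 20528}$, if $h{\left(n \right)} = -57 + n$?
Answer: $\frac{32564}{20631} \approx 1.5784$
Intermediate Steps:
$\frac{-46462 + 13898}{h{\left(-46 \right)} - 20528} = \frac{-46462 + 13898}{\left(-57 - 46\right) - 20528} = - \frac{32564}{-103 - 20528} = - \frac{32564}{-20631} = \left(-32564\right) \left(- \frac{1}{20631}\right) = \frac{32564}{20631}$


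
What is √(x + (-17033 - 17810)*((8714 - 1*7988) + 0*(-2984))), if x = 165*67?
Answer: I*√25284963 ≈ 5028.4*I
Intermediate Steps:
x = 11055
√(x + (-17033 - 17810)*((8714 - 1*7988) + 0*(-2984))) = √(11055 + (-17033 - 17810)*((8714 - 1*7988) + 0*(-2984))) = √(11055 - 34843*((8714 - 7988) + 0)) = √(11055 - 34843*(726 + 0)) = √(11055 - 34843*726) = √(11055 - 25296018) = √(-25284963) = I*√25284963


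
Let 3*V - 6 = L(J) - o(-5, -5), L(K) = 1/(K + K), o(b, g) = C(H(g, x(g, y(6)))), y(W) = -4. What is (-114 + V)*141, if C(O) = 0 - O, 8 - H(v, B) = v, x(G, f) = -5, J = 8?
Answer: -242849/16 ≈ -15178.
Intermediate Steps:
H(v, B) = 8 - v
C(O) = -O
o(b, g) = -8 + g (o(b, g) = -(8 - g) = -8 + g)
L(K) = 1/(2*K)
V = 305/48 (V = 2 + ((1/2)/8 - (-8 - 5))/3 = 2 + ((1/2)*(1/8) - 1*(-13))/3 = 2 + (1/16 + 13)/3 = 2 + (1/3)*(209/16) = 2 + 209/48 = 305/48 ≈ 6.3542)
(-114 + V)*141 = (-114 + 305/48)*141 = -5167/48*141 = -242849/16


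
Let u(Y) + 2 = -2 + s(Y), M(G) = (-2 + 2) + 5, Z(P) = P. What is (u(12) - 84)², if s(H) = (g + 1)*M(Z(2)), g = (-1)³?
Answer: 7744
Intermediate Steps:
g = -1
M(G) = 5 (M(G) = 0 + 5 = 5)
s(H) = 0 (s(H) = (-1 + 1)*5 = 0*5 = 0)
u(Y) = -4 (u(Y) = -2 + (-2 + 0) = -2 - 2 = -4)
(u(12) - 84)² = (-4 - 84)² = (-88)² = 7744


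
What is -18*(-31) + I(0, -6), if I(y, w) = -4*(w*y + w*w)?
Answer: 414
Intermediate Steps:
I(y, w) = -4*w**2 - 4*w*y (I(y, w) = -4*(w*y + w**2) = -4*(w**2 + w*y) = -4*w**2 - 4*w*y)
-18*(-31) + I(0, -6) = -18*(-31) - 4*(-6)*(-6 + 0) = 558 - 4*(-6)*(-6) = 558 - 144 = 414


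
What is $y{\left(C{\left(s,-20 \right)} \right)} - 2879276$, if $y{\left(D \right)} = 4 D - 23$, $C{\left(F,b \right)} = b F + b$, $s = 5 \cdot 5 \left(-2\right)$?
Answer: $-2875379$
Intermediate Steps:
$s = -50$ ($s = 25 \left(-2\right) = -50$)
$C{\left(F,b \right)} = b + F b$ ($C{\left(F,b \right)} = F b + b = b + F b$)
$y{\left(D \right)} = -23 + 4 D$
$y{\left(C{\left(s,-20 \right)} \right)} - 2879276 = \left(-23 + 4 \left(- 20 \left(1 - 50\right)\right)\right) - 2879276 = \left(-23 + 4 \left(\left(-20\right) \left(-49\right)\right)\right) - 2879276 = \left(-23 + 4 \cdot 980\right) - 2879276 = \left(-23 + 3920\right) - 2879276 = 3897 - 2879276 = -2875379$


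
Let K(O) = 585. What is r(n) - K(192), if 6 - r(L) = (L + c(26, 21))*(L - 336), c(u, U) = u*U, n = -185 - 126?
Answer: 151466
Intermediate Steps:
n = -311
c(u, U) = U*u
r(L) = 6 - (-336 + L)*(546 + L) (r(L) = 6 - (L + 21*26)*(L - 336) = 6 - (L + 546)*(-336 + L) = 6 - (546 + L)*(-336 + L) = 6 - (-336 + L)*(546 + L))
r(n) - K(192) = (183462 - 1*(-311)**2 - 210*(-311)) - 1*585 = (183462 - 1*96721 + 65310) - 585 = (183462 - 96721 + 65310) - 585 = 152051 - 585 = 151466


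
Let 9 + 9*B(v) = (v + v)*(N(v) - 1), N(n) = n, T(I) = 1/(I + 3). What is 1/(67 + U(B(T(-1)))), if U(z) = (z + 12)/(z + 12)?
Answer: 1/68 ≈ 0.014706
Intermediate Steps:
T(I) = 1/(3 + I)
B(v) = -1 + 2*v*(-1 + v)/9 (B(v) = -1 + ((v + v)*(v - 1))/9 = -1 + ((2*v)*(-1 + v))/9 = -1 + (2*v*(-1 + v))/9 = -1 + 2*v*(-1 + v)/9)
U(z) = 1 (U(z) = (12 + z)/(12 + z) = 1)
1/(67 + U(B(T(-1)))) = 1/(67 + 1) = 1/68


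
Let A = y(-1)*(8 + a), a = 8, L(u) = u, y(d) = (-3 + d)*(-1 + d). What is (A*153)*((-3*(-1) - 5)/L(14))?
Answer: -19584/7 ≈ -2797.7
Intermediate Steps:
y(d) = (-1 + d)*(-3 + d)
A = 128 (A = (3 + (-1)**2 - 4*(-1))*(8 + 8) = (3 + 1 + 4)*16 = 8*16 = 128)
(A*153)*((-3*(-1) - 5)/L(14)) = (128*153)*((-3*(-1) - 5)/14) = 19584*((3 - 5)*(1/14)) = 19584*(-2*1/14) = 19584*(-1/7) = -19584/7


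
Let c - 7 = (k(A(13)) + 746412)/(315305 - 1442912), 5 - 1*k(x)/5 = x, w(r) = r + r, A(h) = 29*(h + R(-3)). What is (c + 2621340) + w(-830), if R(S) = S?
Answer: 984658884674/375869 ≈ 2.6197e+6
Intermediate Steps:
A(h) = -87 + 29*h (A(h) = 29*(h - 3) = 29*(-3 + h) = -87 + 29*h)
w(r) = 2*r
k(x) = 25 - 5*x
c = 2382754/375869 (c = 7 + ((25 - 5*(-87 + 29*13)) + 746412)/(315305 - 1442912) = 7 + ((25 - 5*(-87 + 377)) + 746412)/(-1127607) = 7 + ((25 - 5*290) + 746412)*(-1/1127607) = 7 + ((25 - 1450) + 746412)*(-1/1127607) = 7 + (-1425 + 746412)*(-1/1127607) = 7 + 744987*(-1/1127607) = 7 - 248329/375869 = 2382754/375869 ≈ 6.3393)
(c + 2621340) + w(-830) = (2382754/375869 + 2621340) + 2*(-830) = 985282827214/375869 - 1660 = 984658884674/375869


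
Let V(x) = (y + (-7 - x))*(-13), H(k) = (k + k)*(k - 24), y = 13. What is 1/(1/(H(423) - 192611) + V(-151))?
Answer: -144943/295828662 ≈ -0.00048996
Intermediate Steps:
H(k) = 2*k*(-24 + k) (H(k) = (2*k)*(-24 + k) = 2*k*(-24 + k))
V(x) = -78 + 13*x (V(x) = (13 + (-7 - x))*(-13) = (6 - x)*(-13) = -78 + 13*x)
1/(1/(H(423) - 192611) + V(-151)) = 1/(1/(2*423*(-24 + 423) - 192611) + (-78 + 13*(-151))) = 1/(1/(2*423*399 - 192611) + (-78 - 1963)) = 1/(1/(337554 - 192611) - 2041) = 1/(1/144943 - 2041) = 1/(-295828662/144943) = -144943/295828662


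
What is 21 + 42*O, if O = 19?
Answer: 819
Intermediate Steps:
21 + 42*O = 21 + 42*19 = 21 + 798 = 819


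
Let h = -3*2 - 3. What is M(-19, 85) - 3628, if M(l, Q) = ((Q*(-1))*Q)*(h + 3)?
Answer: 39722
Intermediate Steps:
h = -9 (h = -6 - 3 = -9)
M(l, Q) = 6*Q**2 (M(l, Q) = ((Q*(-1))*Q)*(-9 + 3) = ((-Q)*Q)*(-6) = -Q**2*(-6) = 6*Q**2)
M(-19, 85) - 3628 = 6*85**2 - 3628 = 6*7225 - 3628 = 43350 - 3628 = 39722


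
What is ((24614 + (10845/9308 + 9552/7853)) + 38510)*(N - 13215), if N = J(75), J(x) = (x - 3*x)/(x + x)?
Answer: -15245543314234408/18273931 ≈ -8.3428e+8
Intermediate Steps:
J(x) = -1 (J(x) = (-2*x)/((2*x)) = (-2*x)*(1/(2*x)) = -1)
N = -1
((24614 + (10845/9308 + 9552/7853)) + 38510)*(N - 13215) = ((24614 + (10845/9308 + 9552/7853)) + 38510)*(-1 - 13215) = ((24614 + (10845*(1/9308) + 9552*(1/7853))) + 38510)*(-13216) = ((24614 + (10845/9308 + 9552/7853)) + 38510)*(-13216) = ((24614 + 174075801/73095724) + 38510)*(-13216) = (1799352226337/73095724 + 38510)*(-13216) = (4614268557577/73095724)*(-13216) = -15245543314234408/18273931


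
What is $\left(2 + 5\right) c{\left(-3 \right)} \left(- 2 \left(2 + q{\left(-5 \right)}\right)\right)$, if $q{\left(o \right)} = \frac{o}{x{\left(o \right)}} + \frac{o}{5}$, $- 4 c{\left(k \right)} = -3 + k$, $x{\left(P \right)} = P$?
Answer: $-42$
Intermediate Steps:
$c{\left(k \right)} = \frac{3}{4} - \frac{k}{4}$ ($c{\left(k \right)} = - \frac{-3 + k}{4} = \frac{3}{4} - \frac{k}{4}$)
$q{\left(o \right)} = 1 + \frac{o}{5}$ ($q{\left(o \right)} = \frac{o}{o} + \frac{o}{5} = 1 + o \frac{1}{5} = 1 + \frac{o}{5}$)
$\left(2 + 5\right) c{\left(-3 \right)} \left(- 2 \left(2 + q{\left(-5 \right)}\right)\right) = \left(2 + 5\right) \left(\frac{3}{4} - - \frac{3}{4}\right) \left(- 2 \left(2 + \left(1 + \frac{1}{5} \left(-5\right)\right)\right)\right) = 7 \left(\frac{3}{4} + \frac{3}{4}\right) \left(- 2 \left(2 + \left(1 - 1\right)\right)\right) = 7 \cdot \frac{3}{2} \left(- 2 \left(2 + 0\right)\right) = \frac{21 \left(\left(-2\right) 2\right)}{2} = \frac{21}{2} \left(-4\right) = -42$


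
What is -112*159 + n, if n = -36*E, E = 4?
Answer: -17952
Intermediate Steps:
n = -144 (n = -36*4 = -144)
-112*159 + n = -112*159 - 144 = -17808 - 144 = -17952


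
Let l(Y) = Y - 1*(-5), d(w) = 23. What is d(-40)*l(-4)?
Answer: 23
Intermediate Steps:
l(Y) = 5 + Y (l(Y) = Y + 5 = 5 + Y)
d(-40)*l(-4) = 23*(5 - 4) = 23*1 = 23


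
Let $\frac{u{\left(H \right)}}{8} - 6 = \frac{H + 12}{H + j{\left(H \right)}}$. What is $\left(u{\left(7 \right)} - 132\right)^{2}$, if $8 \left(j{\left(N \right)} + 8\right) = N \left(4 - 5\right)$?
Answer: $\frac{6130576}{225} \approx 27247.0$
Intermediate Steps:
$j{\left(N \right)} = -8 - \frac{N}{8}$ ($j{\left(N \right)} = -8 + \frac{N \left(4 - 5\right)}{8} = -8 + \frac{N \left(-1\right)}{8} = -8 + \frac{\left(-1\right) N}{8} = -8 - \frac{N}{8}$)
$u{\left(H \right)} = 48 + \frac{8 \left(12 + H\right)}{-8 + \frac{7 H}{8}}$ ($u{\left(H \right)} = 48 + 8 \frac{H + 12}{H - \left(8 + \frac{H}{8}\right)} = 48 + 8 \frac{12 + H}{-8 + \frac{7 H}{8}} = 48 + \frac{8 \left(12 + H\right)}{-8 + \frac{7 H}{8}}$)
$\left(u{\left(7 \right)} - 132\right)^{2} = \left(\frac{16 \left(-144 + 25 \cdot 7\right)}{-64 + 7 \cdot 7} - 132\right)^{2} = \left(\frac{16 \left(-144 + 175\right)}{-64 + 49} - 132\right)^{2} = \left(16 \frac{1}{-15} \cdot 31 - 132\right)^{2} = \left(16 \left(- \frac{1}{15}\right) 31 - 132\right)^{2} = \left(- \frac{496}{15} - 132\right)^{2} = \left(- \frac{2476}{15}\right)^{2} = \frac{6130576}{225}$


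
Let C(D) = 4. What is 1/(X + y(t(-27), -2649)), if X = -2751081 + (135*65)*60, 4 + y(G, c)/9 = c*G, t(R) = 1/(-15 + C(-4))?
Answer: -11/24446946 ≈ -4.4995e-7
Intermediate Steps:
t(R) = -1/11 (t(R) = 1/(-15 + 4) = 1/(-11) = -1/11)
y(G, c) = -36 + 9*G*c (y(G, c) = -36 + 9*(c*G) = -36 + 9*(G*c) = -36 + 9*G*c)
X = -2224581 (X = -2751081 + 8775*60 = -2751081 + 526500 = -2224581)
1/(X + y(t(-27), -2649)) = 1/(-2224581 + (-36 + 9*(-1/11)*(-2649))) = 1/(-2224581 + (-36 + 23841/11)) = 1/(-2224581 + 23445/11) = 1/(-24446946/11) = -11/24446946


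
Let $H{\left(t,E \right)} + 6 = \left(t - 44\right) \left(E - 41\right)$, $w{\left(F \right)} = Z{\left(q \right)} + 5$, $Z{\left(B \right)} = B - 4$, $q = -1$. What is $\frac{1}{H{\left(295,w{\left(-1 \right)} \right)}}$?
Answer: $- \frac{1}{10297} \approx -9.7116 \cdot 10^{-5}$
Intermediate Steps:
$Z{\left(B \right)} = -4 + B$
$w{\left(F \right)} = 0$ ($w{\left(F \right)} = \left(-4 - 1\right) + 5 = -5 + 5 = 0$)
$H{\left(t,E \right)} = -6 + \left(-44 + t\right) \left(-41 + E\right)$ ($H{\left(t,E \right)} = -6 + \left(t - 44\right) \left(E - 41\right) = -6 + \left(-44 + t\right) \left(-41 + E\right)$)
$\frac{1}{H{\left(295,w{\left(-1 \right)} \right)}} = \frac{1}{1798 - 0 - 12095 + 0 \cdot 295} = \frac{1}{1798 + 0 - 12095 + 0} = \frac{1}{-10297} = - \frac{1}{10297}$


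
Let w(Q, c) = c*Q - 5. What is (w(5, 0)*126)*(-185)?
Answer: 116550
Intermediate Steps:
w(Q, c) = -5 + Q*c (w(Q, c) = Q*c - 5 = -5 + Q*c)
(w(5, 0)*126)*(-185) = ((-5 + 5*0)*126)*(-185) = ((-5 + 0)*126)*(-185) = -5*126*(-185) = -630*(-185) = 116550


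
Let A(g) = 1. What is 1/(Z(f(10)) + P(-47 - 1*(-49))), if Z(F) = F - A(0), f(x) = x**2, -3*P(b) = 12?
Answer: 1/95 ≈ 0.010526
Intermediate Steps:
P(b) = -4 (P(b) = -1/3*12 = -4)
Z(F) = -1 + F (Z(F) = F - 1*1 = F - 1 = -1 + F)
1/(Z(f(10)) + P(-47 - 1*(-49))) = 1/((-1 + 10**2) - 4) = 1/((-1 + 100) - 4) = 1/(99 - 4) = 1/95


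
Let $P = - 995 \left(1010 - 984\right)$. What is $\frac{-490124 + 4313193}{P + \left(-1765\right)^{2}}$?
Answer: $\frac{3823069}{3089355} \approx 1.2375$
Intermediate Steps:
$P = -25870$ ($P = \left(-995\right) 26 = -25870$)
$\frac{-490124 + 4313193}{P + \left(-1765\right)^{2}} = \frac{-490124 + 4313193}{-25870 + \left(-1765\right)^{2}} = \frac{3823069}{-25870 + 3115225} = \frac{3823069}{3089355}$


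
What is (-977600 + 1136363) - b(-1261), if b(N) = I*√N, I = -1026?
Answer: 158763 + 1026*I*√1261 ≈ 1.5876e+5 + 36434.0*I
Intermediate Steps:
b(N) = -1026*√N
(-977600 + 1136363) - b(-1261) = (-977600 + 1136363) - (-1026)*√(-1261) = 158763 - (-1026)*I*√1261 = 158763 + 1026*I*√1261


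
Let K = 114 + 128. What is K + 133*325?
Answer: 43467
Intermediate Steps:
K = 242
K + 133*325 = 242 + 133*325 = 242 + 43225 = 43467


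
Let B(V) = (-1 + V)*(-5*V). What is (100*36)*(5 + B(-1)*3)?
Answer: -90000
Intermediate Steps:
B(V) = -5*V*(-1 + V)
(100*36)*(5 + B(-1)*3) = (100*36)*(5 + (5*(-1)*(1 - 1*(-1)))*3) = 3600*(5 + (5*(-1)*(1 + 1))*3) = 3600*(5 + (5*(-1)*2)*3) = 3600*(5 - 10*3) = 3600*(5 - 30) = 3600*(-25) = -90000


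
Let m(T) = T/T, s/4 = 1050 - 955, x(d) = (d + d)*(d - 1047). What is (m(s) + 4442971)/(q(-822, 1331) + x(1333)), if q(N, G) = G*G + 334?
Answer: 4442972/2534371 ≈ 1.7531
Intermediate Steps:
q(N, G) = 334 + G² (q(N, G) = G² + 334 = 334 + G²)
x(d) = 2*d*(-1047 + d) (x(d) = (2*d)*(-1047 + d) = 2*d*(-1047 + d))
s = 380 (s = 4*(1050 - 955) = 4*95 = 380)
m(T) = 1
(m(s) + 4442971)/(q(-822, 1331) + x(1333)) = (1 + 4442971)/((334 + 1331²) + 2*1333*(-1047 + 1333)) = 4442972/((334 + 1771561) + 2*1333*286) = 4442972/(1771895 + 762476) = 4442972/2534371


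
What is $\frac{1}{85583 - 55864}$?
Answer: $\frac{1}{29719} \approx 3.3649 \cdot 10^{-5}$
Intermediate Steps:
$\frac{1}{85583 - 55864} = \frac{1}{29719}$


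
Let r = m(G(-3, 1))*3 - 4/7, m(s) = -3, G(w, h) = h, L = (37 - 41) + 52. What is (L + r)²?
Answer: 72361/49 ≈ 1476.8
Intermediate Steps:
L = 48 (L = -4 + 52 = 48)
r = -67/7 (r = -3*3 - 4/7 = -9 - 4*⅐ = -9 - 4/7 = -67/7 ≈ -9.5714)
(L + r)² = (48 - 67/7)² = (269/7)² = 72361/49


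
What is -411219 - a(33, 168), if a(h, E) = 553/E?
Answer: -9869335/24 ≈ -4.1122e+5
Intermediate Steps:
-411219 - a(33, 168) = -411219 - 553/168 = -411219 - 1*79/24 = -411219 - 79/24 = -9869335/24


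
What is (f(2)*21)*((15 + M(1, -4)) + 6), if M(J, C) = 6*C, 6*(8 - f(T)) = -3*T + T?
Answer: -546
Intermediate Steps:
f(T) = 8 + T/3 (f(T) = 8 - (-3*T + T)/6 = 8 - (-1)*T/3 = 8 + T/3)
(f(2)*21)*((15 + M(1, -4)) + 6) = ((8 + (1/3)*2)*21)*((15 + 6*(-4)) + 6) = ((8 + 2/3)*21)*((15 - 24) + 6) = ((26/3)*21)*(-9 + 6) = 182*(-3) = -546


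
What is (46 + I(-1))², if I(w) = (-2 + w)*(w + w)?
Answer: 2704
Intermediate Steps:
I(w) = 2*w*(-2 + w) (I(w) = (-2 + w)*(2*w) = 2*w*(-2 + w))
(46 + I(-1))² = (46 + 2*(-1)*(-2 - 1))² = (46 + 2*(-1)*(-3))² = (46 + 6)² = 52² = 2704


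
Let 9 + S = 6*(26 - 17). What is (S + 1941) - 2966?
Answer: -980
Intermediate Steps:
S = 45 (S = -9 + 6*(26 - 17) = -9 + 6*9 = -9 + 54 = 45)
(S + 1941) - 2966 = (45 + 1941) - 2966 = 1986 - 2966 = -980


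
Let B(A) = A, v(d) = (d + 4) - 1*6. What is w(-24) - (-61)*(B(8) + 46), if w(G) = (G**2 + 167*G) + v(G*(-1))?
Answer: -116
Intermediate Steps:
v(d) = -2 + d (v(d) = (4 + d) - 6 = -2 + d)
w(G) = -2 + G**2 + 166*G (w(G) = (G**2 + 167*G) + (-2 + G*(-1)) = (G**2 + 167*G) + (-2 - G) = -2 + G**2 + 166*G)
w(-24) - (-61)*(B(8) + 46) = (-2 + (-24)**2 + 166*(-24)) - (-61)*(8 + 46) = (-2 + 576 - 3984) - (-61)*54 = -3410 - 1*(-3294) = -3410 + 3294 = -116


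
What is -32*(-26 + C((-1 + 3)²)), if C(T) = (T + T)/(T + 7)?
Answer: 8896/11 ≈ 808.73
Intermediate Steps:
C(T) = 2*T/(7 + T) (C(T) = (2*T)/(7 + T) = 2*T/(7 + T))
-32*(-26 + C((-1 + 3)²)) = -32*(-26 + 2*(-1 + 3)²/(7 + (-1 + 3)²)) = -32*(-26 + 2*2²/(7 + 2²)) = -32*(-26 + 2*4/(7 + 4)) = -32*(-26 + 2*4/11) = -32*(-26 + 2*4*(1/11)) = -32*(-26 + 8/11) = -32*(-278/11) = 8896/11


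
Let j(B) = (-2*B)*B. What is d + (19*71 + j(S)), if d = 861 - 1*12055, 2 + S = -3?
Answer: -9895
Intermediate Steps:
S = -5 (S = -2 - 3 = -5)
j(B) = -2*B**2
d = -11194 (d = 861 - 12055 = -11194)
d + (19*71 + j(S)) = -11194 + (19*71 - 2*(-5)**2) = -11194 + (1349 - 2*25) = -11194 + (1349 - 50) = -11194 + 1299 = -9895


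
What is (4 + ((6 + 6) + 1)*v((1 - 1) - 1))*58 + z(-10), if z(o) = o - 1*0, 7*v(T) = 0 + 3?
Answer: 3816/7 ≈ 545.14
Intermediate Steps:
v(T) = 3/7 (v(T) = (0 + 3)/7 = (1/7)*3 = 3/7)
z(o) = o (z(o) = o + 0 = o)
(4 + ((6 + 6) + 1)*v((1 - 1) - 1))*58 + z(-10) = (4 + ((6 + 6) + 1)*(3/7))*58 - 10 = (4 + (12 + 1)*(3/7))*58 - 10 = (4 + 13*(3/7))*58 - 10 = (4 + 39/7)*58 - 10 = (67/7)*58 - 10 = 3886/7 - 10 = 3816/7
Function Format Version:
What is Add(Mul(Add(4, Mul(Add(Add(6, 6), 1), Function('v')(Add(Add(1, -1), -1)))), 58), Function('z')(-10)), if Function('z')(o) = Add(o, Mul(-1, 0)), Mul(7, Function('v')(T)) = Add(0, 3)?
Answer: Rational(3816, 7) ≈ 545.14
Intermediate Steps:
Function('v')(T) = Rational(3, 7) (Function('v')(T) = Mul(Rational(1, 7), Add(0, 3)) = Mul(Rational(1, 7), 3) = Rational(3, 7))
Function('z')(o) = o (Function('z')(o) = Add(o, 0) = o)
Add(Mul(Add(4, Mul(Add(Add(6, 6), 1), Function('v')(Add(Add(1, -1), -1)))), 58), Function('z')(-10)) = Add(Mul(Add(4, Mul(Add(Add(6, 6), 1), Rational(3, 7))), 58), -10) = Add(Mul(Add(4, Mul(Add(12, 1), Rational(3, 7))), 58), -10) = Add(Mul(Add(4, Mul(13, Rational(3, 7))), 58), -10) = Add(Mul(Add(4, Rational(39, 7)), 58), -10) = Add(Mul(Rational(67, 7), 58), -10) = Add(Rational(3886, 7), -10) = Rational(3816, 7)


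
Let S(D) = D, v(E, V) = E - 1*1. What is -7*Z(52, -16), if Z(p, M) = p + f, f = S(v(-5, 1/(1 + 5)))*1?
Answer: -322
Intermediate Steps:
v(E, V) = -1 + E (v(E, V) = E - 1 = -1 + E)
f = -6 (f = (-1 - 5)*1 = -6*1 = -6)
Z(p, M) = -6 + p (Z(p, M) = p - 6 = -6 + p)
-7*Z(52, -16) = -7*(-6 + 52) = -7*46 = -322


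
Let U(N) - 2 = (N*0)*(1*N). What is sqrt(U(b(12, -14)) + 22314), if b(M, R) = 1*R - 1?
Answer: 2*sqrt(5579) ≈ 149.39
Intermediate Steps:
b(M, R) = -1 + R (b(M, R) = R - 1 = -1 + R)
U(N) = 2 (U(N) = 2 + (N*0)*(1*N) = 2 + 0*N = 2 + 0 = 2)
sqrt(U(b(12, -14)) + 22314) = sqrt(2 + 22314) = sqrt(22316) = 2*sqrt(5579)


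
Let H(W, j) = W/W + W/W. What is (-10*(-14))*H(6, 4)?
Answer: 280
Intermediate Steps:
H(W, j) = 2 (H(W, j) = 1 + 1 = 2)
(-10*(-14))*H(6, 4) = -10*(-14)*2 = 140*2 = 280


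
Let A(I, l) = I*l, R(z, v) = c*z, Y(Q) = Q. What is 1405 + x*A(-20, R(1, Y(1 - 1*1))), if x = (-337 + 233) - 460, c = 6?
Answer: 69085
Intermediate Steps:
x = -564 (x = -104 - 460 = -564)
R(z, v) = 6*z
1405 + x*A(-20, R(1, Y(1 - 1*1))) = 1405 - (-11280)*6*1 = 1405 - (-11280)*6 = 1405 - 564*(-120) = 1405 + 67680 = 69085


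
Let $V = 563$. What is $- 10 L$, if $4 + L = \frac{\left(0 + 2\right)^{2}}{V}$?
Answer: $\frac{22480}{563} \approx 39.929$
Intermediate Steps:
$L = - \frac{2248}{563}$ ($L = -4 + \frac{\left(0 + 2\right)^{2}}{563} = -4 + 2^{2} \cdot \frac{1}{563} = -4 + 4 \cdot \frac{1}{563} = -4 + \frac{4}{563} = - \frac{2248}{563} \approx -3.9929$)
$- 10 L = \left(-10\right) \left(- \frac{2248}{563}\right) = \frac{22480}{563}$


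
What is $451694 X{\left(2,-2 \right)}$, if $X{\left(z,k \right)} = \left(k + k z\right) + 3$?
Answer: $-1355082$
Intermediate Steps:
$X{\left(z,k \right)} = 3 + k + k z$
$451694 X{\left(2,-2 \right)} = 451694 \left(3 - 2 - 4\right) = 451694 \left(-3\right) = -1355082$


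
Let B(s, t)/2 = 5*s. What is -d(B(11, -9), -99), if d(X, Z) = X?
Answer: -110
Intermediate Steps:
B(s, t) = 10*s (B(s, t) = 2*(5*s) = 10*s)
-d(B(11, -9), -99) = -10*11 = -1*110 = -110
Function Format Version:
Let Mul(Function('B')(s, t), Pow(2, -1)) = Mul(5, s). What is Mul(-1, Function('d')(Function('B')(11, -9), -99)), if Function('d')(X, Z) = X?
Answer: -110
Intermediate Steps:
Function('B')(s, t) = Mul(10, s) (Function('B')(s, t) = Mul(2, Mul(5, s)) = Mul(10, s))
Mul(-1, Function('d')(Function('B')(11, -9), -99)) = Mul(-1, Mul(10, 11)) = Mul(-1, 110) = -110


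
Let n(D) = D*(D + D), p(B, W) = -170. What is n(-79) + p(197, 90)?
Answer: 12312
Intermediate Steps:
n(D) = 2*D**2 (n(D) = D*(2*D) = 2*D**2)
n(-79) + p(197, 90) = 2*(-79)**2 - 170 = 2*6241 - 170 = 12482 - 170 = 12312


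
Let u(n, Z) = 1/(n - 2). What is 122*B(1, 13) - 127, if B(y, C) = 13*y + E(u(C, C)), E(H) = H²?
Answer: 176661/121 ≈ 1460.0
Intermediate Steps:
u(n, Z) = 1/(-2 + n)
B(y, C) = (-2 + C)⁻² + 13*y (B(y, C) = 13*y + (1/(-2 + C))² = 13*y + (-2 + C)⁻² = (-2 + C)⁻² + 13*y)
122*B(1, 13) - 127 = 122*((-2 + 13)⁻² + 13*1) - 127 = 122*(11⁻² + 13) - 127 = 122*(1/121 + 13) - 127 = 122*(1574/121) - 127 = 192028/121 - 127 = 176661/121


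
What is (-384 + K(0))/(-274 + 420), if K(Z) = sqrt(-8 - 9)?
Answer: -192/73 + I*sqrt(17)/146 ≈ -2.6301 + 0.02824*I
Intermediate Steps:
K(Z) = I*sqrt(17) (K(Z) = sqrt(-17) = I*sqrt(17))
(-384 + K(0))/(-274 + 420) = (-384 + I*sqrt(17))/(-274 + 420) = (-384 + I*sqrt(17))/146 = (-384 + I*sqrt(17))*(1/146) = -192/73 + I*sqrt(17)/146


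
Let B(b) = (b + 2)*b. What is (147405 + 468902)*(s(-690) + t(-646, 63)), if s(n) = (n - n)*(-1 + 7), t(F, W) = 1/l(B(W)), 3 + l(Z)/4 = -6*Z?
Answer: -616307/98292 ≈ -6.2702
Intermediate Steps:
B(b) = b*(2 + b) (B(b) = (2 + b)*b = b*(2 + b))
l(Z) = -12 - 24*Z (l(Z) = -12 + 4*(-6*Z) = -12 - 24*Z)
t(F, W) = 1/(-12 - 24*W*(2 + W))
s(n) = 0 (s(n) = 0*6 = 0)
(147405 + 468902)*(s(-690) + t(-646, 63)) = (147405 + 468902)*(0 - 1/(12 + 24*63*(2 + 63))) = 616307*(0 - 1/(12 + 24*63*65)) = 616307*(0 - 1/(12 + 98280)) = 616307*(0 - 1/98292) = 616307*(-1/98292) = -616307/98292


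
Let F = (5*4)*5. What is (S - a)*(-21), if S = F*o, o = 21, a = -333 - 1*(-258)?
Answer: -45675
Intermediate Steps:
a = -75 (a = -333 + 258 = -75)
F = 100 (F = 20*5 = 100)
S = 2100 (S = 100*21 = 2100)
(S - a)*(-21) = (2100 - 1*(-75))*(-21) = (2100 + 75)*(-21) = 2175*(-21) = -45675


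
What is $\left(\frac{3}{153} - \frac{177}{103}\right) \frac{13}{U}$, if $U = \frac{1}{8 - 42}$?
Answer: $\frac{232024}{309} \approx 750.89$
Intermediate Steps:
$U = - \frac{1}{34}$ ($U = \frac{1}{-34} = - \frac{1}{34} \approx -0.029412$)
$\left(\frac{3}{153} - \frac{177}{103}\right) \frac{13}{U} = \left(\frac{3}{153} - \frac{177}{103}\right) \frac{13}{- \frac{1}{34}} = \left(3 \cdot \frac{1}{153} - \frac{177}{103}\right) 13 \left(-34\right) = \left(\frac{1}{51} - \frac{177}{103}\right) \left(-442\right) = \left(- \frac{8924}{5253}\right) \left(-442\right) = \frac{232024}{309}$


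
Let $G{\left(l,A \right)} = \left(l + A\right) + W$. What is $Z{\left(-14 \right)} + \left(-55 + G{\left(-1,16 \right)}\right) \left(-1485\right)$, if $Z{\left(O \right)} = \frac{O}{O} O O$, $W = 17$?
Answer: $34351$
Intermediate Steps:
$Z{\left(O \right)} = O^{2}$ ($Z{\left(O \right)} = 1 O O = O O = O^{2}$)
$G{\left(l,A \right)} = 17 + A + l$ ($G{\left(l,A \right)} = \left(l + A\right) + 17 = \left(A + l\right) + 17 = 17 + A + l$)
$Z{\left(-14 \right)} + \left(-55 + G{\left(-1,16 \right)}\right) \left(-1485\right) = \left(-14\right)^{2} + \left(-55 + \left(17 + 16 - 1\right)\right) \left(-1485\right) = 196 + \left(-55 + 32\right) \left(-1485\right) = 196 - -34155 = 196 + 34155 = 34351$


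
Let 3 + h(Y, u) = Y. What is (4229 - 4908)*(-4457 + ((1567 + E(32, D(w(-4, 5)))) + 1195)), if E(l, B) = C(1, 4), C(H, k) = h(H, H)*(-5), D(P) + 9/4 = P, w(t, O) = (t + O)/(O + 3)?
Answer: 1144115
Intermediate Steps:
h(Y, u) = -3 + Y
w(t, O) = (O + t)/(3 + O)
D(P) = -9/4 + P
C(H, k) = 15 - 5*H (C(H, k) = (-3 + H)*(-5) = 15 - 5*H)
E(l, B) = 10 (E(l, B) = 15 - 5*1 = 15 - 5 = 10)
(4229 - 4908)*(-4457 + ((1567 + E(32, D(w(-4, 5)))) + 1195)) = (4229 - 4908)*(-4457 + ((1567 + 10) + 1195)) = -679*(-4457 + (1577 + 1195)) = -679*(-4457 + 2772) = -679*(-1685) = 1144115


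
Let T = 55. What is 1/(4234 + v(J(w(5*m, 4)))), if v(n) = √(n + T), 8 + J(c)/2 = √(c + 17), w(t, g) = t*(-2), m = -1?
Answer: 1/(4234 + √(39 + 6*√3)) ≈ 0.00023579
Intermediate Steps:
w(t, g) = -2*t
J(c) = -16 + 2*√(17 + c) (J(c) = -16 + 2*√(c + 17) = -16 + 2*√(17 + c))
v(n) = √(55 + n) (v(n) = √(n + 55) = √(55 + n))
1/(4234 + v(J(w(5*m, 4)))) = 1/(4234 + √(55 + (-16 + 2*√(17 - 10*(-1))))) = 1/(4234 + √(55 + (-16 + 2*√(17 - 2*(-5))))) = 1/(4234 + √(55 + (-16 + 2*√(17 + 10)))) = 1/(4234 + √(55 + (-16 + 2*√27))) = 1/(4234 + √(55 + (-16 + 2*(3*√3)))) = 1/(4234 + √(55 + (-16 + 6*√3))) = 1/(4234 + √(39 + 6*√3))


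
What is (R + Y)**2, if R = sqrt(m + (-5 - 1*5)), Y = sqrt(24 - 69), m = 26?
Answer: -29 + 24*I*sqrt(5) ≈ -29.0 + 53.666*I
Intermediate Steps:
Y = 3*I*sqrt(5) (Y = sqrt(-45) = 3*I*sqrt(5) ≈ 6.7082*I)
R = 4 (R = sqrt(26 + (-5 - 1*5)) = sqrt(26 + (-5 - 5)) = sqrt(26 - 10) = sqrt(16) = 4)
(R + Y)**2 = (4 + 3*I*sqrt(5))**2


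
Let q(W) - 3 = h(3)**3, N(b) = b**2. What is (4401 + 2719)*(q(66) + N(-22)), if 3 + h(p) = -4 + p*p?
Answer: 3524400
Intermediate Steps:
h(p) = -7 + p**2 (h(p) = -3 + (-4 + p*p) = -3 + (-4 + p**2) = -7 + p**2)
q(W) = 11 (q(W) = 3 + (-7 + 3**2)**3 = 3 + (-7 + 9)**3 = 3 + 2**3 = 3 + 8 = 11)
(4401 + 2719)*(q(66) + N(-22)) = (4401 + 2719)*(11 + (-22)**2) = 7120*(11 + 484) = 7120*495 = 3524400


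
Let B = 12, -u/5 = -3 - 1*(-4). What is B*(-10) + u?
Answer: -125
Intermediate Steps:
u = -5 (u = -5*(-3 - 1*(-4)) = -5*(-3 + 4) = -5*1 = -5)
B*(-10) + u = 12*(-10) - 5 = -120 - 5 = -125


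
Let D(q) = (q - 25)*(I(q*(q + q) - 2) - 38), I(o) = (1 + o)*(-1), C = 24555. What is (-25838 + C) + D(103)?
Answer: -1659173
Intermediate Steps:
I(o) = -1 - o
D(q) = (-37 - 2*q²)*(-25 + q) (D(q) = (q - 25)*((-1 - (q*(q + q) - 2)) - 38) = (-25 + q)*((-1 - (q*(2*q) - 2)) - 38) = (-25 + q)*((-1 - (2*q² - 2)) - 38) = (-25 + q)*((-1 - (-2 + 2*q²)) - 38) = (-25 + q)*((-1 + (2 - 2*q²)) - 38) = (-25 + q)*((1 - 2*q²) - 38) = (-25 + q)*(-37 - 2*q²) = (-37 - 2*q²)*(-25 + q))
(-25838 + C) + D(103) = (-25838 + 24555) + (925 - 37*103 - 2*103³ + 50*103²) = -1283 + (925 - 3811 - 2*1092727 + 50*10609) = -1283 + (925 - 3811 - 2185454 + 530450) = -1283 - 1657890 = -1659173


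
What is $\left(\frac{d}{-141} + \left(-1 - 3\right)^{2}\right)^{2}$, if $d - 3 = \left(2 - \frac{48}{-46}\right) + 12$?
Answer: $\frac{2649469729}{10517049} \approx 251.92$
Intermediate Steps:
$d = \frac{415}{23}$ ($d = 3 + \left(\left(2 - \frac{48}{-46}\right) + 12\right) = 3 + \left(\left(2 - - \frac{24}{23}\right) + 12\right) = 3 + \left(\left(2 + \frac{24}{23}\right) + 12\right) = 3 + \left(\frac{70}{23} + 12\right) = 3 + \frac{346}{23} = \frac{415}{23} \approx 18.043$)
$\left(\frac{d}{-141} + \left(-1 - 3\right)^{2}\right)^{2} = \left(\frac{415}{23 \left(-141\right)} + \left(-1 - 3\right)^{2}\right)^{2} = \left(\frac{415}{23} \left(- \frac{1}{141}\right) + \left(-4\right)^{2}\right)^{2} = \left(- \frac{415}{3243} + 16\right)^{2} = \left(\frac{51473}{3243}\right)^{2} = \frac{2649469729}{10517049}$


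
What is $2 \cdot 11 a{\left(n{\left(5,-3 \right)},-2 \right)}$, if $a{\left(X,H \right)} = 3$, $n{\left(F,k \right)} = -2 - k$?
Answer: $66$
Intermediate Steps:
$2 \cdot 11 a{\left(n{\left(5,-3 \right)},-2 \right)} = 2 \cdot 11 \cdot 3 = 22 \cdot 3 = 66$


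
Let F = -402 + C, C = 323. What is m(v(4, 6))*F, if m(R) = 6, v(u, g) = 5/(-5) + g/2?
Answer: -474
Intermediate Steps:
v(u, g) = -1 + g/2 (v(u, g) = 5*(-⅕) + g*(½) = -1 + g/2)
F = -79 (F = -402 + 323 = -79)
m(v(4, 6))*F = 6*(-79) = -474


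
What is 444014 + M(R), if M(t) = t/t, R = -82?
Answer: 444015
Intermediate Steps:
M(t) = 1
444014 + M(R) = 444014 + 1 = 444015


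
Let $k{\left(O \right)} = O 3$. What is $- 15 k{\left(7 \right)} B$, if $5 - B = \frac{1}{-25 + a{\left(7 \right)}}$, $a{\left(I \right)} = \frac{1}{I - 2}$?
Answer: $- \frac{196875}{124} \approx -1587.7$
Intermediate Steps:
$a{\left(I \right)} = \frac{1}{-2 + I}$
$k{\left(O \right)} = 3 O$
$B = \frac{625}{124}$ ($B = 5 - \frac{1}{-25 + \frac{1}{-2 + 7}} = 5 - \frac{1}{-25 + \frac{1}{5}} = 5 - \frac{1}{- \frac{124}{5}} = 5 - - \frac{5}{124} = 5 + \frac{5}{124} = \frac{625}{124} \approx 5.0403$)
$- 15 k{\left(7 \right)} B = - 15 \cdot 3 \cdot 7 \cdot \frac{625}{124} = \left(-15\right) 21 \cdot \frac{625}{124} = \left(-315\right) \frac{625}{124} = - \frac{196875}{124}$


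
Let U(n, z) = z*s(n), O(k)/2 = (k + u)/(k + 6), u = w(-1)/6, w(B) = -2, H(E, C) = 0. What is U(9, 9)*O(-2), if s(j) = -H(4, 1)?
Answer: 0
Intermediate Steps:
s(j) = 0 (s(j) = -1*0 = 0)
u = -1/3 (u = -2/6 = (1/6)*(-2) = -1/3 ≈ -0.33333)
O(k) = 2*(-1/3 + k)/(6 + k) (O(k) = 2*((k - 1/3)/(k + 6)) = 2*((-1/3 + k)/(6 + k)) = 2*(-1/3 + k)/(6 + k))
U(n, z) = 0 (U(n, z) = z*0 = 0)
U(9, 9)*O(-2) = 0*(2*(-1 + 3*(-2))/(3*(6 - 2))) = 0*((2/3)*(-1 - 6)/4) = 0*((2/3)*(1/4)*(-7)) = 0*(-7/6) = 0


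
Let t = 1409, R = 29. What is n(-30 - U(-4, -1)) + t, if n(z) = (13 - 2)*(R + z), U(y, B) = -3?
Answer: 1431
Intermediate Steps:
n(z) = 319 + 11*z (n(z) = (13 - 2)*(29 + z) = 11*(29 + z) = 319 + 11*z)
n(-30 - U(-4, -1)) + t = (319 + 11*(-30 - 1*(-3))) + 1409 = (319 + 11*(-30 + 3)) + 1409 = (319 + 11*(-27)) + 1409 = (319 - 297) + 1409 = 22 + 1409 = 1431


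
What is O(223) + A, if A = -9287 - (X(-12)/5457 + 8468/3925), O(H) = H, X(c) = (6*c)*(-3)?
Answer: -64728793692/7139575 ≈ -9066.2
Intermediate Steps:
X(c) = -18*c
A = -66320918917/7139575 (A = -9287 - (-18*(-12)/5457 + 8468/3925) = -9287 - (216*(1/5457) + 8468*(1/3925)) = -9287 - (72/1819 + 8468/3925) = -9287 - 1*15685892/7139575 = -9287 - 15685892/7139575 = -66320918917/7139575 ≈ -9289.2)
O(223) + A = 223 - 66320918917/7139575 = -64728793692/7139575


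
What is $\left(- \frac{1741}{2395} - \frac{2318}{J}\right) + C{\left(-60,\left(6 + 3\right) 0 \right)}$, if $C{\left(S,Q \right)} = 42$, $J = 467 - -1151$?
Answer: $\frac{77193036}{1937555} \approx 39.84$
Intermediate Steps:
$J = 1618$ ($J = 467 + 1151 = 1618$)
$\left(- \frac{1741}{2395} - \frac{2318}{J}\right) + C{\left(-60,\left(6 + 3\right) 0 \right)} = \left(- \frac{1741}{2395} - \frac{2318}{1618}\right) + 42 = \left(\left(-1741\right) \frac{1}{2395} - \frac{1159}{809}\right) + 42 = \left(- \frac{1741}{2395} - \frac{1159}{809}\right) + 42 = - \frac{4184274}{1937555} + 42 = \frac{77193036}{1937555}$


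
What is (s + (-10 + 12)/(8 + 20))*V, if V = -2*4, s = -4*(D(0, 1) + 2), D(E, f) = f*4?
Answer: 1340/7 ≈ 191.43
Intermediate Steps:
D(E, f) = 4*f
s = -24 (s = -4*(4*1 + 2) = -4*(4 + 2) = -4*6 = -24)
V = -8
(s + (-10 + 12)/(8 + 20))*V = (-24 + (-10 + 12)/(8 + 20))*(-8) = (-24 + 2/28)*(-8) = (-24 + 2*(1/28))*(-8) = (-24 + 1/14)*(-8) = -335/14*(-8) = 1340/7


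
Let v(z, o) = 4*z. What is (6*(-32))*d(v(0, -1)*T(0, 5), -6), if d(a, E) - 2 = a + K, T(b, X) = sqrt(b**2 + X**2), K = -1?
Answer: -192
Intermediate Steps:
T(b, X) = sqrt(X**2 + b**2)
d(a, E) = 1 + a (d(a, E) = 2 + (a - 1) = 2 + (-1 + a) = 1 + a)
(6*(-32))*d(v(0, -1)*T(0, 5), -6) = (6*(-32))*(1 + (4*0)*sqrt(5**2 + 0**2)) = -192*(1 + 0*sqrt(25 + 0)) = -192*(1 + 0*sqrt(25)) = -192*(1 + 0*5) = -192*(1 + 0) = -192*1 = -192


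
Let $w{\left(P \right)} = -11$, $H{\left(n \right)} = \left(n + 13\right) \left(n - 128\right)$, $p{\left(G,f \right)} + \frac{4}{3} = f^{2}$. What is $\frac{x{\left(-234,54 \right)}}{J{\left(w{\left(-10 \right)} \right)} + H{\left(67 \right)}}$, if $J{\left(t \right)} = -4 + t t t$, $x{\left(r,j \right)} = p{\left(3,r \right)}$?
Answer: $- \frac{164264}{18645} \approx -8.8101$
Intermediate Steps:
$p{\left(G,f \right)} = - \frac{4}{3} + f^{2}$
$H{\left(n \right)} = \left(-128 + n\right) \left(13 + n\right)$ ($H{\left(n \right)} = \left(13 + n\right) \left(-128 + n\right) = \left(-128 + n\right) \left(13 + n\right)$)
$x{\left(r,j \right)} = - \frac{4}{3} + r^{2}$
$J{\left(t \right)} = -4 + t^{3}$ ($J{\left(t \right)} = -4 + t t^{2} = -4 + t^{3}$)
$\frac{x{\left(-234,54 \right)}}{J{\left(w{\left(-10 \right)} \right)} + H{\left(67 \right)}} = \frac{- \frac{4}{3} + \left(-234\right)^{2}}{\left(-4 + \left(-11\right)^{3}\right) - \left(9369 - 4489\right)} = \frac{- \frac{4}{3} + 54756}{\left(-4 - 1331\right) - 4880} = \frac{164264}{3 \left(-1335 - 4880\right)} = \frac{164264}{3 \left(-6215\right)} = \frac{164264}{3} \left(- \frac{1}{6215}\right) = - \frac{164264}{18645}$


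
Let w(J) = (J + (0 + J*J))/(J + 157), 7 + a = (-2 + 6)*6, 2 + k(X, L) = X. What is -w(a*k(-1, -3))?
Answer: -1275/53 ≈ -24.057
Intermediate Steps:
k(X, L) = -2 + X
a = 17 (a = -7 + (-2 + 6)*6 = -7 + 4*6 = -7 + 24 = 17)
w(J) = (J + J²)/(157 + J) (w(J) = (J + (0 + J²))/(157 + J) = (J + J²)/(157 + J))
-w(a*k(-1, -3)) = -17*(-2 - 1)*(1 + 17*(-2 - 1))/(157 + 17*(-2 - 1)) = -17*(-3)*(1 + 17*(-3))/(157 + 17*(-3)) = -(-51)*(1 - 51)/(157 - 51) = -(-51)*(-50)/106 = -1*1275/53 = -1275/53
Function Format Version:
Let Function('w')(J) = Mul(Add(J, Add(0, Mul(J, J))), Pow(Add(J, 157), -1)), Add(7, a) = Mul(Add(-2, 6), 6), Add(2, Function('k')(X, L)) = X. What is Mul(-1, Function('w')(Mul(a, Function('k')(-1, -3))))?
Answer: Rational(-1275, 53) ≈ -24.057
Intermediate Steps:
Function('k')(X, L) = Add(-2, X)
a = 17 (a = Add(-7, Mul(Add(-2, 6), 6)) = Add(-7, Mul(4, 6)) = Add(-7, 24) = 17)
Function('w')(J) = Mul(Pow(Add(157, J), -1), Add(J, Pow(J, 2))) (Function('w')(J) = Mul(Add(J, Add(0, Pow(J, 2))), Pow(Add(157, J), -1)) = Mul(Add(J, Pow(J, 2)), Pow(Add(157, J), -1)) = Mul(Pow(Add(157, J), -1), Add(J, Pow(J, 2))))
Mul(-1, Function('w')(Mul(a, Function('k')(-1, -3)))) = Mul(-1, Mul(Mul(17, Add(-2, -1)), Pow(Add(157, Mul(17, Add(-2, -1))), -1), Add(1, Mul(17, Add(-2, -1))))) = Mul(-1, Mul(Mul(17, -3), Pow(Add(157, Mul(17, -3)), -1), Add(1, Mul(17, -3)))) = Mul(-1, Mul(-51, Pow(Add(157, -51), -1), Add(1, -51))) = Mul(-1, Mul(-51, Pow(106, -1), -50)) = Mul(-1, Mul(-51, Rational(1, 106), -50)) = Mul(-1, Rational(1275, 53)) = Rational(-1275, 53)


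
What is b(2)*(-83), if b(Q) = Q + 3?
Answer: -415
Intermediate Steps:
b(Q) = 3 + Q
b(2)*(-83) = (3 + 2)*(-83) = 5*(-83) = -415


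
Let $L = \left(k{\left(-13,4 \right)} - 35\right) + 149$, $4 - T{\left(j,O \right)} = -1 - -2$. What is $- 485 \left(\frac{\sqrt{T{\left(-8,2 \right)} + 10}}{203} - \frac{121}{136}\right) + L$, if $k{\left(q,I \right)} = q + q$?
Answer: $\frac{70653}{136} - \frac{485 \sqrt{13}}{203} \approx 510.89$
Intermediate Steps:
$T{\left(j,O \right)} = 3$ ($T{\left(j,O \right)} = 4 - \left(-1 - -2\right) = 4 - \left(-1 + 2\right) = 4 - 1 = 3$)
$k{\left(q,I \right)} = 2 q$
$L = 88$ ($L = \left(2 \left(-13\right) - 35\right) + 149 = \left(-26 - 35\right) + 149 = -61 + 149 = 88$)
$- 485 \left(\frac{\sqrt{T{\left(-8,2 \right)} + 10}}{203} - \frac{121}{136}\right) + L = - 485 \left(\frac{\sqrt{3 + 10}}{203} - \frac{121}{136}\right) + 88 = - 485 \left(\sqrt{13} \cdot \frac{1}{203} - \frac{121}{136}\right) + 88 = - 485 \left(\frac{\sqrt{13}}{203} - \frac{121}{136}\right) + 88 = - 485 \left(- \frac{121}{136} + \frac{\sqrt{13}}{203}\right) + 88 = \left(\frac{58685}{136} - \frac{485 \sqrt{13}}{203}\right) + 88 = \frac{70653}{136} - \frac{485 \sqrt{13}}{203}$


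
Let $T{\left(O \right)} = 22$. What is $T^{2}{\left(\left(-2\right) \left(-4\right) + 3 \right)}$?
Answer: $484$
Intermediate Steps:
$T^{2}{\left(\left(-2\right) \left(-4\right) + 3 \right)} = 22^{2} = 484$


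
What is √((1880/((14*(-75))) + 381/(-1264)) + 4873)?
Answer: √5362443126285/33180 ≈ 69.792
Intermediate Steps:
√((1880/((14*(-75))) + 381/(-1264)) + 4873) = √((1880/(-1050) + 381*(-1/1264)) + 4873) = √((1880*(-1/1050) - 381/1264) + 4873) = √((-188/105 - 381/1264) + 4873) = √(-277637/132720 + 4873) = √(646466923/132720) = √5362443126285/33180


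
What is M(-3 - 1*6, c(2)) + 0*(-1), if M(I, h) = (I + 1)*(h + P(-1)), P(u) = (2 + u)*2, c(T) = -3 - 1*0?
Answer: 8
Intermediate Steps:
c(T) = -3 (c(T) = -3 + 0 = -3)
P(u) = 4 + 2*u
M(I, h) = (1 + I)*(2 + h) (M(I, h) = (I + 1)*(h + (4 + 2*(-1))) = (1 + I)*(h + (4 - 2)) = (1 + I)*(h + 2) = (1 + I)*(2 + h))
M(-3 - 1*6, c(2)) + 0*(-1) = (2 - 3 + 2*(-3 - 1*6) + (-3 - 1*6)*(-3)) + 0*(-1) = (2 - 3 + 2*(-3 - 6) + (-3 - 6)*(-3)) + 0 = (2 - 3 + 2*(-9) - 9*(-3)) + 0 = (2 - 3 - 18 + 27) + 0 = 8 + 0 = 8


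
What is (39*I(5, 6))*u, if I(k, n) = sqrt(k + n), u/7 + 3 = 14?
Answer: 3003*sqrt(11) ≈ 9959.8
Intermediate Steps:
u = 77 (u = -21 + 7*14 = -21 + 98 = 77)
(39*I(5, 6))*u = (39*sqrt(5 + 6))*77 = (39*sqrt(11))*77 = 3003*sqrt(11)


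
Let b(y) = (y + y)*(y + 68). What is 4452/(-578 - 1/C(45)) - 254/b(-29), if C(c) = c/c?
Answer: -1653893/218283 ≈ -7.5768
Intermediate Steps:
C(c) = 1
b(y) = 2*y*(68 + y) (b(y) = (2*y)*(68 + y) = 2*y*(68 + y))
4452/(-578 - 1/C(45)) - 254/b(-29) = 4452/(-578 - 1/1) - 254*(-1/(58*(68 - 29))) = 4452/(-578 - 1*1) - 254/(2*(-29)*39) = 4452/(-578 - 1) - 254/(-2262) = 4452/(-579) - 254*(-1/2262) = 4452*(-1/579) + 127/1131 = -1484/193 + 127/1131 = -1653893/218283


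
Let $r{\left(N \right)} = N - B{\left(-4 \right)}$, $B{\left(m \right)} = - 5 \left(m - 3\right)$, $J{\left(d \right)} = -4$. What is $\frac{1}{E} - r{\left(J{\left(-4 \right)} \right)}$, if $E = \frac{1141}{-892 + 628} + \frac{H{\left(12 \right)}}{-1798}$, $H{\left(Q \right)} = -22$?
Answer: $\frac{39654009}{1022855} \approx 38.768$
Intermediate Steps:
$B{\left(m \right)} = 15 - 5 m$ ($B{\left(m \right)} = - 5 \left(-3 + m\right) = 15 - 5 m$)
$E = - \frac{1022855}{237336}$ ($E = \frac{1141}{-892 + 628} - \frac{22}{-1798} = \frac{1141}{-264} - - \frac{11}{899} = 1141 \left(- \frac{1}{264}\right) + \frac{11}{899} = - \frac{1141}{264} + \frac{11}{899} = - \frac{1022855}{237336} \approx -4.3097$)
$r{\left(N \right)} = -35 + N$ ($r{\left(N \right)} = N - \left(15 - -20\right) = N - \left(15 + 20\right) = N - 35 = -35 + N$)
$\frac{1}{E} - r{\left(J{\left(-4 \right)} \right)} = \frac{1}{- \frac{1022855}{237336}} - \left(-35 - 4\right) = - \frac{237336}{1022855} - -39 = - \frac{237336}{1022855} + 39 = \frac{39654009}{1022855}$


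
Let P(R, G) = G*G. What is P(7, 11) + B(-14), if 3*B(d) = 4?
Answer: 367/3 ≈ 122.33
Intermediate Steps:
B(d) = 4/3 (B(d) = (⅓)*4 = 4/3)
P(R, G) = G²
P(7, 11) + B(-14) = 11² + 4/3 = 121 + 4/3 = 367/3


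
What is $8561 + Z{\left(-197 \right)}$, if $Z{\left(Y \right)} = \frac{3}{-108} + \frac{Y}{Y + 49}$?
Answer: $\frac{2851247}{333} \approx 8562.3$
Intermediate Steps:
$Z{\left(Y \right)} = - \frac{1}{36} + \frac{Y}{49 + Y}$ ($Z{\left(Y \right)} = 3 \left(- \frac{1}{108}\right) + \frac{Y}{49 + Y} = - \frac{1}{36} + \frac{Y}{49 + Y}$)
$8561 + Z{\left(-197 \right)} = 8561 + \frac{7 \left(-7 + 5 \left(-197\right)\right)}{36 \left(49 - 197\right)} = 8561 + \frac{7 \left(-7 - 985\right)}{36 \left(-148\right)} = 8561 + \frac{7}{36} \left(- \frac{1}{148}\right) \left(-992\right) = 8561 + \frac{434}{333} = \frac{2851247}{333}$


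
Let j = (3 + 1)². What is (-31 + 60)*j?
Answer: 464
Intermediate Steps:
j = 16 (j = 4² = 16)
(-31 + 60)*j = (-31 + 60)*16 = 29*16 = 464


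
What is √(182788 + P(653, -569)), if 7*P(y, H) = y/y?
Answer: √8956619/7 ≈ 427.54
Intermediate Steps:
P(y, H) = ⅐ (P(y, H) = (y/y)/7 = (⅐)*1 = ⅐)
√(182788 + P(653, -569)) = √(182788 + ⅐) = √(1279517/7) = √8956619/7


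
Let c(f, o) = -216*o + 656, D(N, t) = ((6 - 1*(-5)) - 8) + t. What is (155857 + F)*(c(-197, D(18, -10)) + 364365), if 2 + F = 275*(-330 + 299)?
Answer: 54001306890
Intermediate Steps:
D(N, t) = 3 + t (D(N, t) = ((6 + 5) - 8) + t = (11 - 8) + t = 3 + t)
F = -8527 (F = -2 + 275*(-330 + 299) = -2 + 275*(-31) = -2 - 8525 = -8527)
c(f, o) = 656 - 216*o
(155857 + F)*(c(-197, D(18, -10)) + 364365) = (155857 - 8527)*((656 - 216*(3 - 10)) + 364365) = 147330*((656 - 216*(-7)) + 364365) = 147330*((656 + 1512) + 364365) = 147330*(2168 + 364365) = 147330*366533 = 54001306890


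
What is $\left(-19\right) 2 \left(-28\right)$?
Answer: $1064$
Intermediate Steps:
$\left(-19\right) 2 \left(-28\right) = \left(-38\right) \left(-28\right) = 1064$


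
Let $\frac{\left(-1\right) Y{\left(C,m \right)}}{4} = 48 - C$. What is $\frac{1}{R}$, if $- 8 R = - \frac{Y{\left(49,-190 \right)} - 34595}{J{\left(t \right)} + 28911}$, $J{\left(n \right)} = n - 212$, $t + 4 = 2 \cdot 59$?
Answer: $- \frac{230504}{34591} \approx -6.6637$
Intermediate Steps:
$Y{\left(C,m \right)} = -192 + 4 C$ ($Y{\left(C,m \right)} = - 4 \left(48 - C\right) = -192 + 4 C$)
$t = 114$ ($t = -4 + 2 \cdot 59 = -4 + 118 = 114$)
$J{\left(n \right)} = -212 + n$
$R = - \frac{34591}{230504}$ ($R = - \frac{\left(-1\right) \frac{\left(-192 + 4 \cdot 49\right) - 34595}{\left(-212 + 114\right) + 28911}}{8} = - \frac{\left(-1\right) \frac{\left(-192 + 196\right) - 34595}{-98 + 28911}}{8} = - \frac{\left(-1\right) \frac{4 - 34595}{28813}}{8} = - \frac{\left(-1\right) \left(\left(-34591\right) \frac{1}{28813}\right)}{8} = - \frac{\left(-1\right) \left(- \frac{34591}{28813}\right)}{8} = \left(- \frac{1}{8}\right) \frac{34591}{28813} = - \frac{34591}{230504} \approx -0.15007$)
$\frac{1}{R} = \frac{1}{- \frac{34591}{230504}} = - \frac{230504}{34591}$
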